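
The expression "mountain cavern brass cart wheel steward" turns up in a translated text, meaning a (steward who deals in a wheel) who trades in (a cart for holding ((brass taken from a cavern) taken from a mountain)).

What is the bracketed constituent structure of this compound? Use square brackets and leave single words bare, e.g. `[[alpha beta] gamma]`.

[[[mountain [cavern brass]] cart] [wheel steward]]

At the top level: head "steward" (specifically "wheel steward"); modifier "mountain cavern brass cart".
Within "mountain cavern brass cart", the head is "cart" and the modifier is "mountain cavern brass".
Within "mountain cavern brass", the head is "brass" (specifically "cavern brass") and the modifier is "mountain".
Within "cavern brass", the head is "brass" and the modifier is "cavern".
Within "wheel steward", the head is "steward" and the modifier is "wheel".
Putting it together: [[[mountain [cavern brass]] cart] [wheel steward]].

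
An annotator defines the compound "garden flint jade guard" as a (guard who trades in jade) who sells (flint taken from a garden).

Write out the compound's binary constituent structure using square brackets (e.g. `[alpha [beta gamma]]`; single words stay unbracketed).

Overall it is a kind of guard (specifically "jade guard"); the modifier is "garden flint".
"garden flint" → head "flint", modifier "garden".
"jade guard" → head "guard", modifier "jade".
Putting it together: [[garden flint] [jade guard]].

[[garden flint] [jade guard]]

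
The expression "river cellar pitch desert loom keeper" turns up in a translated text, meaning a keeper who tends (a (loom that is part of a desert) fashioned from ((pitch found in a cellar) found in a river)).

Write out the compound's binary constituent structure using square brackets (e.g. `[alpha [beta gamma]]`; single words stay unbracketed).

Overall it is a kind of keeper; the modifier is "river cellar pitch desert loom".
Inside "river cellar pitch desert loom": head "loom" (specifically "desert loom"), modifier "river cellar pitch".
Inside "river cellar pitch": head "pitch" (specifically "cellar pitch"), modifier "river".
Inside "cellar pitch": head "pitch", modifier "cellar".
Inside "desert loom": head "loom", modifier "desert".
So the structure is [[[river [cellar pitch]] [desert loom]] keeper].

[[[river [cellar pitch]] [desert loom]] keeper]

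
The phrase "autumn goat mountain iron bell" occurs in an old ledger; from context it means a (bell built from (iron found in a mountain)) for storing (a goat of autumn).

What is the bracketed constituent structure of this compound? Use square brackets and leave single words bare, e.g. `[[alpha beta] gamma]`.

[[autumn goat] [[mountain iron] bell]]

At the top level: head "bell" (specifically "mountain iron bell"); modifier "autumn goat".
Inside "autumn goat": head "goat", modifier "autumn".
Inside "mountain iron bell": head "bell", modifier "mountain iron".
Inside "mountain iron": head "iron", modifier "mountain".
Assembled: [[autumn goat] [[mountain iron] bell]].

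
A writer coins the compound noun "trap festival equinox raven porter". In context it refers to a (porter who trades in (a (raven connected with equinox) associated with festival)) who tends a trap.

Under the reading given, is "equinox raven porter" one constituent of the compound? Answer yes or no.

no

The top-level split is [trap] [festival equinox raven porter]; the full structure is [trap [[festival [equinox raven]] porter]].
"equinox raven porter" straddles a constituent boundary, so it is not a single unit.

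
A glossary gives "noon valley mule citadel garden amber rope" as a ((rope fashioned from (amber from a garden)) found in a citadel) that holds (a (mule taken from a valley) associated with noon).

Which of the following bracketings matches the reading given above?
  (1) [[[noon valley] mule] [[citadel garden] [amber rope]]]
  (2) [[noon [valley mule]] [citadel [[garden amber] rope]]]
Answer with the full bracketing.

[[noon [valley mule]] [citadel [[garden amber] rope]]]

The paraphrase's head is the "rope" part ("citadel garden amber rope"); its modifier is "noon valley mule".
That top-level split, carried through the inner groups, gives [[noon [valley mule]] [citadel [[garden amber] rope]]].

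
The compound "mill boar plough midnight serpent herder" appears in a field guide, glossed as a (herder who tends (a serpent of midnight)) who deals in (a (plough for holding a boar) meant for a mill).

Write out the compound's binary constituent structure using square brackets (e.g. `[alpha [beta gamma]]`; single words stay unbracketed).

Whole compound: head "herder" (specifically "midnight serpent herder"), modifier "mill boar plough".
Within "mill boar plough", the head is "plough" (specifically "boar plough") and the modifier is "mill".
Within "boar plough", the head is "plough" and the modifier is "boar".
Within "midnight serpent herder", the head is "herder" and the modifier is "midnight serpent".
Within "midnight serpent", the head is "serpent" and the modifier is "midnight".
Putting it together: [[mill [boar plough]] [[midnight serpent] herder]].

[[mill [boar plough]] [[midnight serpent] herder]]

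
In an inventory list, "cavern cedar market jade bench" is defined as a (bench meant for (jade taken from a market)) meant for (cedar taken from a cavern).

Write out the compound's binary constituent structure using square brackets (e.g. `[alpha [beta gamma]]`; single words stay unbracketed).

[[cavern cedar] [[market jade] bench]]

Overall it is a kind of bench (specifically "market jade bench"); the modifier is "cavern cedar".
Inside "cavern cedar": head "cedar", modifier "cavern".
Inside "market jade bench": head "bench", modifier "market jade".
Inside "market jade": head "jade", modifier "market".
So the structure is [[cavern cedar] [[market jade] bench]].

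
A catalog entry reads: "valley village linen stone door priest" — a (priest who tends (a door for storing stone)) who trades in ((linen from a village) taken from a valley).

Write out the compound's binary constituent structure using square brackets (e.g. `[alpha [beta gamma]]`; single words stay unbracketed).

At the top level: head "priest" (specifically "stone door priest"); modifier "valley village linen".
Within "valley village linen", the head is "linen" (specifically "village linen") and the modifier is "valley".
Within "village linen", the head is "linen" and the modifier is "village".
Within "stone door priest", the head is "priest" and the modifier is "stone door".
Within "stone door", the head is "door" and the modifier is "stone".
Assembled: [[valley [village linen]] [[stone door] priest]].

[[valley [village linen]] [[stone door] priest]]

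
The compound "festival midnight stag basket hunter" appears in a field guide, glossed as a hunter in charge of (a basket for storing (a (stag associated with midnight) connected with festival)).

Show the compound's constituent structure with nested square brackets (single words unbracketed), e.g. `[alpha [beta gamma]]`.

[[[festival [midnight stag]] basket] hunter]

Whole compound: head "hunter", modifier "festival midnight stag basket".
"festival midnight stag basket" → head "basket", modifier "festival midnight stag".
"festival midnight stag" → head "stag" (specifically "midnight stag"), modifier "festival".
"midnight stag" → head "stag", modifier "midnight".
So the structure is [[[festival [midnight stag]] basket] hunter].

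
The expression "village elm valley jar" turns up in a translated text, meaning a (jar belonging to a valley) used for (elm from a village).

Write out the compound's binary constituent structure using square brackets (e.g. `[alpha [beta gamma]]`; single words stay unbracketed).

[[village elm] [valley jar]]

At the top level: head "jar" (specifically "valley jar"); modifier "village elm".
"village elm" → head "elm", modifier "village".
"valley jar" → head "jar", modifier "valley".
Putting it together: [[village elm] [valley jar]].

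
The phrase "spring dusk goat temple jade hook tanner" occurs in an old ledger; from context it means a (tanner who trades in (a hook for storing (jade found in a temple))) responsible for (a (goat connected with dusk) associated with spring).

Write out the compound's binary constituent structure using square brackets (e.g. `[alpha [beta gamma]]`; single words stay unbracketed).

[[spring [dusk goat]] [[[temple jade] hook] tanner]]

At the top level: head "tanner" (specifically "temple jade hook tanner"); modifier "spring dusk goat".
Within "spring dusk goat", the head is "goat" (specifically "dusk goat") and the modifier is "spring".
Within "dusk goat", the head is "goat" and the modifier is "dusk".
Within "temple jade hook tanner", the head is "tanner" and the modifier is "temple jade hook".
Within "temple jade hook", the head is "hook" and the modifier is "temple jade".
Within "temple jade", the head is "jade" and the modifier is "temple".
So the structure is [[spring [dusk goat]] [[[temple jade] hook] tanner]].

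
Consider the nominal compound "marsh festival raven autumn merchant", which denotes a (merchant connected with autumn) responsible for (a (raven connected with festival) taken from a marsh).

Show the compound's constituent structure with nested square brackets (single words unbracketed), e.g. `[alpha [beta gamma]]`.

At the top level: head "merchant" (specifically "autumn merchant"); modifier "marsh festival raven".
"marsh festival raven" → head "raven" (specifically "festival raven"), modifier "marsh".
"festival raven" → head "raven", modifier "festival".
"autumn merchant" → head "merchant", modifier "autumn".
Putting it together: [[marsh [festival raven]] [autumn merchant]].

[[marsh [festival raven]] [autumn merchant]]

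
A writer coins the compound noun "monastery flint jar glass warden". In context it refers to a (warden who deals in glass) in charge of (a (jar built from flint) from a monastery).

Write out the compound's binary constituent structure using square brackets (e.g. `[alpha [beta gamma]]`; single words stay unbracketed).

[[monastery [flint jar]] [glass warden]]

The outermost head in the paraphrase is "warden" (specifically "glass warden"), modified by "monastery flint jar".
"monastery flint jar" → head "jar" (specifically "flint jar"), modifier "monastery".
"flint jar" → head "jar", modifier "flint".
"glass warden" → head "warden", modifier "glass".
Assembled: [[monastery [flint jar]] [glass warden]].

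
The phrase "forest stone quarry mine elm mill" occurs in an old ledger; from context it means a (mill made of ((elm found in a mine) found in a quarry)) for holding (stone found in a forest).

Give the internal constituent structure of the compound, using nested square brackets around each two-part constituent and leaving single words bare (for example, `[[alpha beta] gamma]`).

At the top level: head "mill" (specifically "quarry mine elm mill"); modifier "forest stone".
Inside "forest stone": head "stone", modifier "forest".
Inside "quarry mine elm mill": head "mill", modifier "quarry mine elm".
Inside "quarry mine elm": head "elm" (specifically "mine elm"), modifier "quarry".
Inside "mine elm": head "elm", modifier "mine".
So the structure is [[forest stone] [[quarry [mine elm]] mill]].

[[forest stone] [[quarry [mine elm]] mill]]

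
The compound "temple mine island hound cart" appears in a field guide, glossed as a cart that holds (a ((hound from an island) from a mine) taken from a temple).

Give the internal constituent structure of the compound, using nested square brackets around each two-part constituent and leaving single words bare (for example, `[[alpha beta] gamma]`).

[[temple [mine [island hound]]] cart]

Overall it is a kind of cart; the modifier is "temple mine island hound".
Within "temple mine island hound", the head is "hound" (specifically "mine island hound") and the modifier is "temple".
Within "mine island hound", the head is "hound" (specifically "island hound") and the modifier is "mine".
Within "island hound", the head is "hound" and the modifier is "island".
Putting it together: [[temple [mine [island hound]]] cart].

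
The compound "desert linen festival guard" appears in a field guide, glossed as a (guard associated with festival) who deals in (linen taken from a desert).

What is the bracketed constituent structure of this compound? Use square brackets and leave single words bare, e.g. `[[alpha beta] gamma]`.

Whole compound: head "guard" (specifically "festival guard"), modifier "desert linen".
Inside "desert linen": head "linen", modifier "desert".
Inside "festival guard": head "guard", modifier "festival".
Putting it together: [[desert linen] [festival guard]].

[[desert linen] [festival guard]]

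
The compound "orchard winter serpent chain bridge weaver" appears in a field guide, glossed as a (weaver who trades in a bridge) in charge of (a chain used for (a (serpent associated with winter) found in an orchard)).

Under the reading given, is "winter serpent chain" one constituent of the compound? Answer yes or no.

The top-level split is [orchard winter serpent chain] [bridge weaver]; the full structure is [[[orchard [winter serpent]] chain] [bridge weaver]].
"winter serpent chain" straddles a constituent boundary, so it is not a single unit.

no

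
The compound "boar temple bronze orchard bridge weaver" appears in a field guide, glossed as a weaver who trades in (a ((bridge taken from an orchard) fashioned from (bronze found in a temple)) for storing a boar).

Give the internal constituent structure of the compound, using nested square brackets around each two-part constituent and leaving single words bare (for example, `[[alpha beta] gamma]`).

[[boar [[temple bronze] [orchard bridge]]] weaver]

At the top level: head "weaver"; modifier "boar temple bronze orchard bridge".
"boar temple bronze orchard bridge" → head "bridge" (specifically "temple bronze orchard bridge"), modifier "boar".
"temple bronze orchard bridge" → head "bridge" (specifically "orchard bridge"), modifier "temple bronze".
"temple bronze" → head "bronze", modifier "temple".
"orchard bridge" → head "bridge", modifier "orchard".
Assembled: [[boar [[temple bronze] [orchard bridge]]] weaver].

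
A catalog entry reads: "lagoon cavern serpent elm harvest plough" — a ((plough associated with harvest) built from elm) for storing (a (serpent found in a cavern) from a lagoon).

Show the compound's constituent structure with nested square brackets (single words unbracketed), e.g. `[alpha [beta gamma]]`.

Overall it is a kind of plough (specifically "elm harvest plough"); the modifier is "lagoon cavern serpent".
Within "lagoon cavern serpent", the head is "serpent" (specifically "cavern serpent") and the modifier is "lagoon".
Within "cavern serpent", the head is "serpent" and the modifier is "cavern".
Within "elm harvest plough", the head is "plough" (specifically "harvest plough") and the modifier is "elm".
Within "harvest plough", the head is "plough" and the modifier is "harvest".
Assembled: [[lagoon [cavern serpent]] [elm [harvest plough]]].

[[lagoon [cavern serpent]] [elm [harvest plough]]]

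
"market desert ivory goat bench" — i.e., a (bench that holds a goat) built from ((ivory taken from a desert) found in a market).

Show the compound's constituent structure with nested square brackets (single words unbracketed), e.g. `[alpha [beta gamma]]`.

At the top level: head "bench" (specifically "goat bench"); modifier "market desert ivory".
Within "market desert ivory", the head is "ivory" (specifically "desert ivory") and the modifier is "market".
Within "desert ivory", the head is "ivory" and the modifier is "desert".
Within "goat bench", the head is "bench" and the modifier is "goat".
Assembled: [[market [desert ivory]] [goat bench]].

[[market [desert ivory]] [goat bench]]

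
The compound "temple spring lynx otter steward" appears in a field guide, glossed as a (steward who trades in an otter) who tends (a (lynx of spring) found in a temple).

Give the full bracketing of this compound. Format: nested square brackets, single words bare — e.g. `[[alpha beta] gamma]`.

Whole compound: head "steward" (specifically "otter steward"), modifier "temple spring lynx".
Inside "temple spring lynx": head "lynx" (specifically "spring lynx"), modifier "temple".
Inside "spring lynx": head "lynx", modifier "spring".
Inside "otter steward": head "steward", modifier "otter".
Putting it together: [[temple [spring lynx]] [otter steward]].

[[temple [spring lynx]] [otter steward]]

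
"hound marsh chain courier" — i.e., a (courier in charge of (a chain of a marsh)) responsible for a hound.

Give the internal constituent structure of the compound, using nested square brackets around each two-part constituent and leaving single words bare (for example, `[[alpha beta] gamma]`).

[hound [[marsh chain] courier]]

Overall it is a kind of courier (specifically "marsh chain courier"); the modifier is "hound".
Within "marsh chain courier", the head is "courier" and the modifier is "marsh chain".
Within "marsh chain", the head is "chain" and the modifier is "marsh".
Assembled: [hound [[marsh chain] courier]].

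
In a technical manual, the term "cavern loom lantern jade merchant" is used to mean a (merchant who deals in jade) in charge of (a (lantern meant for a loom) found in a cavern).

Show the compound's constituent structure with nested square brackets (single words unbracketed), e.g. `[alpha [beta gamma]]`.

[[cavern [loom lantern]] [jade merchant]]

At the top level: head "merchant" (specifically "jade merchant"); modifier "cavern loom lantern".
Inside "cavern loom lantern": head "lantern" (specifically "loom lantern"), modifier "cavern".
Inside "loom lantern": head "lantern", modifier "loom".
Inside "jade merchant": head "merchant", modifier "jade".
Putting it together: [[cavern [loom lantern]] [jade merchant]].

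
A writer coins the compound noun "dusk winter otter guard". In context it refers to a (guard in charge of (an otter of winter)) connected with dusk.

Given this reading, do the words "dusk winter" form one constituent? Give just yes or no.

no

The top-level split is [dusk] [winter otter guard]; the full structure is [dusk [[winter otter] guard]].
"dusk winter" straddles a constituent boundary, so it is not a single unit.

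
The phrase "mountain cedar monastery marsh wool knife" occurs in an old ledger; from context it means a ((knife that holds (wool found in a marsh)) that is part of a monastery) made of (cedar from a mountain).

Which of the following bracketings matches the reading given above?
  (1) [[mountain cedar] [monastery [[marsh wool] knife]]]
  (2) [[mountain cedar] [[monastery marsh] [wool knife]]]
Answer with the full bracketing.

The paraphrase's head is the "knife" part ("monastery marsh wool knife"); its modifier is "mountain cedar".
That top-level split, carried through the inner groups, gives [[mountain cedar] [monastery [[marsh wool] knife]]].

[[mountain cedar] [monastery [[marsh wool] knife]]]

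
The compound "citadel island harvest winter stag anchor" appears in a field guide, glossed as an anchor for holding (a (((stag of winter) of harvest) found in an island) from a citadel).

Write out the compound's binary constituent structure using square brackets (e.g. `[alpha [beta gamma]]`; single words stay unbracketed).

Overall it is a kind of anchor; the modifier is "citadel island harvest winter stag".
Within "citadel island harvest winter stag", the head is "stag" (specifically "island harvest winter stag") and the modifier is "citadel".
Within "island harvest winter stag", the head is "stag" (specifically "harvest winter stag") and the modifier is "island".
Within "harvest winter stag", the head is "stag" (specifically "winter stag") and the modifier is "harvest".
Within "winter stag", the head is "stag" and the modifier is "winter".
Assembled: [[citadel [island [harvest [winter stag]]]] anchor].

[[citadel [island [harvest [winter stag]]]] anchor]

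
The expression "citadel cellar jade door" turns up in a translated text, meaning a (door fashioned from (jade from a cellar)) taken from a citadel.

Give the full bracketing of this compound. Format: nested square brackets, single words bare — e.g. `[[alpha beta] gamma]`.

[citadel [[cellar jade] door]]

Whole compound: head "door" (specifically "cellar jade door"), modifier "citadel".
"cellar jade door" → head "door", modifier "cellar jade".
"cellar jade" → head "jade", modifier "cellar".
So the structure is [citadel [[cellar jade] door]].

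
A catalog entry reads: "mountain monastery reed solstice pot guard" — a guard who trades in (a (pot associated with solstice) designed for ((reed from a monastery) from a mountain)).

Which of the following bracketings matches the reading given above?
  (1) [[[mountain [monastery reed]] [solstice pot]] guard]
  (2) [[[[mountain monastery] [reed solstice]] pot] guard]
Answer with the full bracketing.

[[[mountain [monastery reed]] [solstice pot]] guard]

The paraphrase's head is the "guard" part ("guard"); its modifier is "mountain monastery reed solstice pot".
That top-level split, carried through the inner groups, gives [[[mountain [monastery reed]] [solstice pot]] guard].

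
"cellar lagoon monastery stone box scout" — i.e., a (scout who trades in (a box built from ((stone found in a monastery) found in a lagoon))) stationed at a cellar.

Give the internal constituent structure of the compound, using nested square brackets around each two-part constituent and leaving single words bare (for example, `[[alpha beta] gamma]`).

[cellar [[[lagoon [monastery stone]] box] scout]]

Overall it is a kind of scout (specifically "lagoon monastery stone box scout"); the modifier is "cellar".
"lagoon monastery stone box scout" → head "scout", modifier "lagoon monastery stone box".
"lagoon monastery stone box" → head "box", modifier "lagoon monastery stone".
"lagoon monastery stone" → head "stone" (specifically "monastery stone"), modifier "lagoon".
"monastery stone" → head "stone", modifier "monastery".
Putting it together: [cellar [[[lagoon [monastery stone]] box] scout]].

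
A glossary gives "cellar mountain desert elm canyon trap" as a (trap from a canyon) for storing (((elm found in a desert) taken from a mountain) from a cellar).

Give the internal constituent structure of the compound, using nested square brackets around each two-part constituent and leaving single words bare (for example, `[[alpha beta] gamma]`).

[[cellar [mountain [desert elm]]] [canyon trap]]

Overall it is a kind of trap (specifically "canyon trap"); the modifier is "cellar mountain desert elm".
Within "cellar mountain desert elm", the head is "elm" (specifically "mountain desert elm") and the modifier is "cellar".
Within "mountain desert elm", the head is "elm" (specifically "desert elm") and the modifier is "mountain".
Within "desert elm", the head is "elm" and the modifier is "desert".
Within "canyon trap", the head is "trap" and the modifier is "canyon".
Assembled: [[cellar [mountain [desert elm]]] [canyon trap]].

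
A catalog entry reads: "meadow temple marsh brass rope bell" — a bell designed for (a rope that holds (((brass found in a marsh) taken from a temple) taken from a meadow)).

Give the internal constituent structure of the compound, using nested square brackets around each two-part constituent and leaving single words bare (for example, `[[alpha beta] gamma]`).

[[[meadow [temple [marsh brass]]] rope] bell]

Overall it is a kind of bell; the modifier is "meadow temple marsh brass rope".
"meadow temple marsh brass rope" → head "rope", modifier "meadow temple marsh brass".
"meadow temple marsh brass" → head "brass" (specifically "temple marsh brass"), modifier "meadow".
"temple marsh brass" → head "brass" (specifically "marsh brass"), modifier "temple".
"marsh brass" → head "brass", modifier "marsh".
Putting it together: [[[meadow [temple [marsh brass]]] rope] bell].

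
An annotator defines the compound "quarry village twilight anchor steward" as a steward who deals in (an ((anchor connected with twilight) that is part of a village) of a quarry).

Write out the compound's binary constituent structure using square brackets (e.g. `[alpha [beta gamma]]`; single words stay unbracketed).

[[quarry [village [twilight anchor]]] steward]

At the top level: head "steward"; modifier "quarry village twilight anchor".
"quarry village twilight anchor" → head "anchor" (specifically "village twilight anchor"), modifier "quarry".
"village twilight anchor" → head "anchor" (specifically "twilight anchor"), modifier "village".
"twilight anchor" → head "anchor", modifier "twilight".
So the structure is [[quarry [village [twilight anchor]]] steward].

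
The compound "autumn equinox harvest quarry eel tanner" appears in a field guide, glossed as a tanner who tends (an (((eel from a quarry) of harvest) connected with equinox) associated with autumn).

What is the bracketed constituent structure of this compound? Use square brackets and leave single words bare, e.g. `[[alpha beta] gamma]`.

[[autumn [equinox [harvest [quarry eel]]]] tanner]

At the top level: head "tanner"; modifier "autumn equinox harvest quarry eel".
"autumn equinox harvest quarry eel" → head "eel" (specifically "equinox harvest quarry eel"), modifier "autumn".
"equinox harvest quarry eel" → head "eel" (specifically "harvest quarry eel"), modifier "equinox".
"harvest quarry eel" → head "eel" (specifically "quarry eel"), modifier "harvest".
"quarry eel" → head "eel", modifier "quarry".
So the structure is [[autumn [equinox [harvest [quarry eel]]]] tanner].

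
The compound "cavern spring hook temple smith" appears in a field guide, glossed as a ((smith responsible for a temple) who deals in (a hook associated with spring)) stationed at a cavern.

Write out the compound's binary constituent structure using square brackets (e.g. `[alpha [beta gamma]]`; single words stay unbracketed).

[cavern [[spring hook] [temple smith]]]

Whole compound: head "smith" (specifically "spring hook temple smith"), modifier "cavern".
"spring hook temple smith" → head "smith" (specifically "temple smith"), modifier "spring hook".
"spring hook" → head "hook", modifier "spring".
"temple smith" → head "smith", modifier "temple".
Assembled: [cavern [[spring hook] [temple smith]]].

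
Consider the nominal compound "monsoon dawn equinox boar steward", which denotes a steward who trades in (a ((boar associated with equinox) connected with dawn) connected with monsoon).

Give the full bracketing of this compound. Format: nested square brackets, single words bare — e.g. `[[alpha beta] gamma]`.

[[monsoon [dawn [equinox boar]]] steward]

At the top level: head "steward"; modifier "monsoon dawn equinox boar".
Within "monsoon dawn equinox boar", the head is "boar" (specifically "dawn equinox boar") and the modifier is "monsoon".
Within "dawn equinox boar", the head is "boar" (specifically "equinox boar") and the modifier is "dawn".
Within "equinox boar", the head is "boar" and the modifier is "equinox".
So the structure is [[monsoon [dawn [equinox boar]]] steward].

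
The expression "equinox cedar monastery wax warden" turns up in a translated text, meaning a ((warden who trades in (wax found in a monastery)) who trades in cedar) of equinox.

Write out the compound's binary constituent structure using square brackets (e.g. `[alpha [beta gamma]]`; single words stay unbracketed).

At the top level: head "warden" (specifically "cedar monastery wax warden"); modifier "equinox".
Within "cedar monastery wax warden", the head is "warden" (specifically "monastery wax warden") and the modifier is "cedar".
Within "monastery wax warden", the head is "warden" and the modifier is "monastery wax".
Within "monastery wax", the head is "wax" and the modifier is "monastery".
So the structure is [equinox [cedar [[monastery wax] warden]]].

[equinox [cedar [[monastery wax] warden]]]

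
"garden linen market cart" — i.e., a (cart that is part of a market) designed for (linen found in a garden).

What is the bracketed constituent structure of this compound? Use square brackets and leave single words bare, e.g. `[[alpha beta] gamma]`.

Overall it is a kind of cart (specifically "market cart"); the modifier is "garden linen".
Within "garden linen", the head is "linen" and the modifier is "garden".
Within "market cart", the head is "cart" and the modifier is "market".
Putting it together: [[garden linen] [market cart]].

[[garden linen] [market cart]]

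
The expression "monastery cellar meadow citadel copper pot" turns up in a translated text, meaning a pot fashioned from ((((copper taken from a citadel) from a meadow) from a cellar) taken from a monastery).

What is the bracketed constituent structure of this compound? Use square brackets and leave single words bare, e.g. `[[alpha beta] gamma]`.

Whole compound: head "pot", modifier "monastery cellar meadow citadel copper".
Within "monastery cellar meadow citadel copper", the head is "copper" (specifically "cellar meadow citadel copper") and the modifier is "monastery".
Within "cellar meadow citadel copper", the head is "copper" (specifically "meadow citadel copper") and the modifier is "cellar".
Within "meadow citadel copper", the head is "copper" (specifically "citadel copper") and the modifier is "meadow".
Within "citadel copper", the head is "copper" and the modifier is "citadel".
Assembled: [[monastery [cellar [meadow [citadel copper]]]] pot].

[[monastery [cellar [meadow [citadel copper]]]] pot]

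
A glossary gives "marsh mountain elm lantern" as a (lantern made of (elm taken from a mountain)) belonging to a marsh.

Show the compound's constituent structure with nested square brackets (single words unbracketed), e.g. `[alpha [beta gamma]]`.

The outermost head in the paraphrase is "lantern" (specifically "mountain elm lantern"), modified by "marsh".
"mountain elm lantern" → head "lantern", modifier "mountain elm".
"mountain elm" → head "elm", modifier "mountain".
So the structure is [marsh [[mountain elm] lantern]].

[marsh [[mountain elm] lantern]]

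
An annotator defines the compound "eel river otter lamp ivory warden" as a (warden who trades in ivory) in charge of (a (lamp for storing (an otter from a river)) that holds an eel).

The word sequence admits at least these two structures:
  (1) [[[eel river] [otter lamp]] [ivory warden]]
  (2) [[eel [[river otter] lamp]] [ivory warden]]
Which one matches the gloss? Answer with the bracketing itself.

[[eel [[river otter] lamp]] [ivory warden]]

The paraphrase's head is the "warden" part ("ivory warden"); its modifier is "eel river otter lamp".
That top-level split, carried through the inner groups, gives [[eel [[river otter] lamp]] [ivory warden]].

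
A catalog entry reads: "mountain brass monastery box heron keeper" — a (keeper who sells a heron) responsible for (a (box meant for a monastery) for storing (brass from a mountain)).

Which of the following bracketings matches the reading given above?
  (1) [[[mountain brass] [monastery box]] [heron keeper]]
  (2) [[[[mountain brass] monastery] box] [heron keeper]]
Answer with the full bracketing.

The paraphrase's head is the "keeper" part ("heron keeper"); its modifier is "mountain brass monastery box".
That top-level split, carried through the inner groups, gives [[[mountain brass] [monastery box]] [heron keeper]].

[[[mountain brass] [monastery box]] [heron keeper]]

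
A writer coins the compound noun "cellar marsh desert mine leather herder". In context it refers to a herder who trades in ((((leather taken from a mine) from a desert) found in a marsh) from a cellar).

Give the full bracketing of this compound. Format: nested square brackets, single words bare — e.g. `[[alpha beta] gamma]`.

The outermost head in the paraphrase is "herder", modified by "cellar marsh desert mine leather".
Inside "cellar marsh desert mine leather": head "leather" (specifically "marsh desert mine leather"), modifier "cellar".
Inside "marsh desert mine leather": head "leather" (specifically "desert mine leather"), modifier "marsh".
Inside "desert mine leather": head "leather" (specifically "mine leather"), modifier "desert".
Inside "mine leather": head "leather", modifier "mine".
Putting it together: [[cellar [marsh [desert [mine leather]]]] herder].

[[cellar [marsh [desert [mine leather]]]] herder]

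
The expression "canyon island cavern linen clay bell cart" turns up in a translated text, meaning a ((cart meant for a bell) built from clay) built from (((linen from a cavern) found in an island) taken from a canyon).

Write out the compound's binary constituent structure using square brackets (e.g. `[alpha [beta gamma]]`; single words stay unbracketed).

[[canyon [island [cavern linen]]] [clay [bell cart]]]

At the top level: head "cart" (specifically "clay bell cart"); modifier "canyon island cavern linen".
Inside "canyon island cavern linen": head "linen" (specifically "island cavern linen"), modifier "canyon".
Inside "island cavern linen": head "linen" (specifically "cavern linen"), modifier "island".
Inside "cavern linen": head "linen", modifier "cavern".
Inside "clay bell cart": head "cart" (specifically "bell cart"), modifier "clay".
Inside "bell cart": head "cart", modifier "bell".
Assembled: [[canyon [island [cavern linen]]] [clay [bell cart]]].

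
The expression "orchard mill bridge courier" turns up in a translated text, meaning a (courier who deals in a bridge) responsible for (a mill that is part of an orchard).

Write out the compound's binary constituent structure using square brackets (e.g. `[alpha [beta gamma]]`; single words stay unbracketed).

Whole compound: head "courier" (specifically "bridge courier"), modifier "orchard mill".
Within "orchard mill", the head is "mill" and the modifier is "orchard".
Within "bridge courier", the head is "courier" and the modifier is "bridge".
Putting it together: [[orchard mill] [bridge courier]].

[[orchard mill] [bridge courier]]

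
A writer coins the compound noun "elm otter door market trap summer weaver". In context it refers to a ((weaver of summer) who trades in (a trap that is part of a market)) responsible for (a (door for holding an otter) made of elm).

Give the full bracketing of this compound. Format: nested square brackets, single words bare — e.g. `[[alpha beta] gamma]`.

[[elm [otter door]] [[market trap] [summer weaver]]]

The outermost head in the paraphrase is "weaver" (specifically "market trap summer weaver"), modified by "elm otter door".
Within "elm otter door", the head is "door" (specifically "otter door") and the modifier is "elm".
Within "otter door", the head is "door" and the modifier is "otter".
Within "market trap summer weaver", the head is "weaver" (specifically "summer weaver") and the modifier is "market trap".
Within "market trap", the head is "trap" and the modifier is "market".
Within "summer weaver", the head is "weaver" and the modifier is "summer".
Putting it together: [[elm [otter door]] [[market trap] [summer weaver]]].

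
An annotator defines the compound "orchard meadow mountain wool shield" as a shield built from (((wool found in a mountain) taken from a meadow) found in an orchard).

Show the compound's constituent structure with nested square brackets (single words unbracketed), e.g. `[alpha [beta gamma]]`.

[[orchard [meadow [mountain wool]]] shield]

Overall it is a kind of shield; the modifier is "orchard meadow mountain wool".
Inside "orchard meadow mountain wool": head "wool" (specifically "meadow mountain wool"), modifier "orchard".
Inside "meadow mountain wool": head "wool" (specifically "mountain wool"), modifier "meadow".
Inside "mountain wool": head "wool", modifier "mountain".
Putting it together: [[orchard [meadow [mountain wool]]] shield].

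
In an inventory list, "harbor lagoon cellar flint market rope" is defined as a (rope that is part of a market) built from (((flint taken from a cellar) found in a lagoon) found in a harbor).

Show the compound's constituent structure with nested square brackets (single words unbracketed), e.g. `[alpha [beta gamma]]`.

[[harbor [lagoon [cellar flint]]] [market rope]]

At the top level: head "rope" (specifically "market rope"); modifier "harbor lagoon cellar flint".
Within "harbor lagoon cellar flint", the head is "flint" (specifically "lagoon cellar flint") and the modifier is "harbor".
Within "lagoon cellar flint", the head is "flint" (specifically "cellar flint") and the modifier is "lagoon".
Within "cellar flint", the head is "flint" and the modifier is "cellar".
Within "market rope", the head is "rope" and the modifier is "market".
So the structure is [[harbor [lagoon [cellar flint]]] [market rope]].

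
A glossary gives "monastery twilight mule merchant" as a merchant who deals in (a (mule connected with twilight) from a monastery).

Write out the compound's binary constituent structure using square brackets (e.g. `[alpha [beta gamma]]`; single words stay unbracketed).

At the top level: head "merchant"; modifier "monastery twilight mule".
"monastery twilight mule" → head "mule" (specifically "twilight mule"), modifier "monastery".
"twilight mule" → head "mule", modifier "twilight".
Assembled: [[monastery [twilight mule]] merchant].

[[monastery [twilight mule]] merchant]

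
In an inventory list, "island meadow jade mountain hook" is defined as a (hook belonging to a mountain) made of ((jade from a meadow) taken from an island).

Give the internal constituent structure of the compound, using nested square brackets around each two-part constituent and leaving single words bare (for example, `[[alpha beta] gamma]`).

At the top level: head "hook" (specifically "mountain hook"); modifier "island meadow jade".
Inside "island meadow jade": head "jade" (specifically "meadow jade"), modifier "island".
Inside "meadow jade": head "jade", modifier "meadow".
Inside "mountain hook": head "hook", modifier "mountain".
Putting it together: [[island [meadow jade]] [mountain hook]].

[[island [meadow jade]] [mountain hook]]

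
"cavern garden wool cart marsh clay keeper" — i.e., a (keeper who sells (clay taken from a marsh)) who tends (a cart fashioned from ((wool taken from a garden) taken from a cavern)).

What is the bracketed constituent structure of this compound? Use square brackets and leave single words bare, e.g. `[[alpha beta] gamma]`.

[[[cavern [garden wool]] cart] [[marsh clay] keeper]]

Whole compound: head "keeper" (specifically "marsh clay keeper"), modifier "cavern garden wool cart".
Inside "cavern garden wool cart": head "cart", modifier "cavern garden wool".
Inside "cavern garden wool": head "wool" (specifically "garden wool"), modifier "cavern".
Inside "garden wool": head "wool", modifier "garden".
Inside "marsh clay keeper": head "keeper", modifier "marsh clay".
Inside "marsh clay": head "clay", modifier "marsh".
Putting it together: [[[cavern [garden wool]] cart] [[marsh clay] keeper]].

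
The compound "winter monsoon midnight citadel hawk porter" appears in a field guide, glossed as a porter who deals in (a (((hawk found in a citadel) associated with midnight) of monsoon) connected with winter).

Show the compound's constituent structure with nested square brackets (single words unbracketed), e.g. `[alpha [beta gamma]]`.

The outermost head in the paraphrase is "porter", modified by "winter monsoon midnight citadel hawk".
Within "winter monsoon midnight citadel hawk", the head is "hawk" (specifically "monsoon midnight citadel hawk") and the modifier is "winter".
Within "monsoon midnight citadel hawk", the head is "hawk" (specifically "midnight citadel hawk") and the modifier is "monsoon".
Within "midnight citadel hawk", the head is "hawk" (specifically "citadel hawk") and the modifier is "midnight".
Within "citadel hawk", the head is "hawk" and the modifier is "citadel".
Assembled: [[winter [monsoon [midnight [citadel hawk]]]] porter].

[[winter [monsoon [midnight [citadel hawk]]]] porter]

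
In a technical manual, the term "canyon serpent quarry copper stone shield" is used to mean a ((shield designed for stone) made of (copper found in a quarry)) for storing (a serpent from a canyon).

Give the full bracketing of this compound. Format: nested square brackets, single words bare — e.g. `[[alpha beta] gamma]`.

[[canyon serpent] [[quarry copper] [stone shield]]]

At the top level: head "shield" (specifically "quarry copper stone shield"); modifier "canyon serpent".
"canyon serpent" → head "serpent", modifier "canyon".
"quarry copper stone shield" → head "shield" (specifically "stone shield"), modifier "quarry copper".
"quarry copper" → head "copper", modifier "quarry".
"stone shield" → head "shield", modifier "stone".
Putting it together: [[canyon serpent] [[quarry copper] [stone shield]]].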